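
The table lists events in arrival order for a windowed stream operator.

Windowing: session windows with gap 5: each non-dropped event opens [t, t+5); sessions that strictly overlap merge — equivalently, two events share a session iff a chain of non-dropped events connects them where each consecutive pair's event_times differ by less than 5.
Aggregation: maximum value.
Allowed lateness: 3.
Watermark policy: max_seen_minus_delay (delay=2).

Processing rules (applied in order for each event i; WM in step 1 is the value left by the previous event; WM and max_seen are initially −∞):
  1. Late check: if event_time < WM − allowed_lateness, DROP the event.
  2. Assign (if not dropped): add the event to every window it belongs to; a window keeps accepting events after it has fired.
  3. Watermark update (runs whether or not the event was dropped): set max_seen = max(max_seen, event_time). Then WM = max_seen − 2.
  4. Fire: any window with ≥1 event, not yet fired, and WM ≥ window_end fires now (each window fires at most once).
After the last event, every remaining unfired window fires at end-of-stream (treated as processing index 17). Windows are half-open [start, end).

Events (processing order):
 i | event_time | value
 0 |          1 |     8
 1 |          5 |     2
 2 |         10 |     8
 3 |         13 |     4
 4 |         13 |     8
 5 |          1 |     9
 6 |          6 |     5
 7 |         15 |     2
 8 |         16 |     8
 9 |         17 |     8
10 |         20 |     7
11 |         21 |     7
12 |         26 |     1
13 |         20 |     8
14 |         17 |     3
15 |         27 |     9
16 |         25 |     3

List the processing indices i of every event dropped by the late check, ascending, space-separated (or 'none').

5 6 13 14

i=0 t=1 v=8: → [1,6); WM=-1
i=1 t=5 v=2: → [1,10); WM=3
i=2 t=10 v=8: → [10,15); WM=8
i=3 t=13 v=4: → [10,18); WM=11
i=4 t=13 v=8: → [10,18); WM=11
i=5 t=1 v=9: DROP (t<11-3); WM=11
i=6 t=6 v=5: DROP (t<11-3); WM=11
i=7 t=15 v=2: → [10,20); WM=13
i=8 t=16 v=8: → [10,21); WM=14
i=9 t=17 v=8: → [10,22); WM=15
i=10 t=20 v=7: → [10,25); WM=18
i=11 t=21 v=7: → [10,26); WM=19
i=12 t=26 v=1: → [26,31); WM=24
i=13 t=20 v=8: DROP (t<24-3); WM=24
i=14 t=17 v=3: DROP (t<24-3); WM=24
i=15 t=27 v=9: → [26,32); WM=25
i=16 t=25 v=3: → [10,32); WM=25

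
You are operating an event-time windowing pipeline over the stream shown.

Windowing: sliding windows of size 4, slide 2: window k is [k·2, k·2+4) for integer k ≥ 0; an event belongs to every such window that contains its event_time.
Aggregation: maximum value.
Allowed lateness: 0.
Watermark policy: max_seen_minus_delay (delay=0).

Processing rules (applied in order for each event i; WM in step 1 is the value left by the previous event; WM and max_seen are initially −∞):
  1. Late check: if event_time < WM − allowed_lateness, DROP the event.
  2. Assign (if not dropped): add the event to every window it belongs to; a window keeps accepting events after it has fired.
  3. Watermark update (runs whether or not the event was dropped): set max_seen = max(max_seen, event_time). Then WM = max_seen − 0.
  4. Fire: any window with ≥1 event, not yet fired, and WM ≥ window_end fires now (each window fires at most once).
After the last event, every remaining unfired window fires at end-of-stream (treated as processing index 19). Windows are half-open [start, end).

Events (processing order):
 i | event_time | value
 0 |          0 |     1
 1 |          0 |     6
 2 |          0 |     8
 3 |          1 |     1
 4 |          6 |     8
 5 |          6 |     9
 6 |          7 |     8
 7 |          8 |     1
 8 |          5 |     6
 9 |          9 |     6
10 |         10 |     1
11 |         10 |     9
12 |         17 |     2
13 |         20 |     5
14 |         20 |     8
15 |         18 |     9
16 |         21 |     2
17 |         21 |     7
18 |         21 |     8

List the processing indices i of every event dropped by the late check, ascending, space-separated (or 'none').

8 15

i=0 t=0 v=1: → [0,4); WM=0
i=1 t=0 v=6: → [0,4); WM=0
i=2 t=0 v=8: → [0,4); WM=0
i=3 t=1 v=1: → [0,4); WM=1
i=4 t=6 v=8: → [6,10),[4,8); WM=6; [0,4) fires=8
i=5 t=6 v=9: → [6,10),[4,8); WM=6
i=6 t=7 v=8: → [6,10),[4,8); WM=7
i=7 t=8 v=1: → [8,12),[6,10); WM=8; [4,8) fires=9
i=8 t=5 v=6: DROP (t<8-0); WM=8
i=9 t=9 v=6: → [8,12),[6,10); WM=9
i=10 t=10 v=1: → [10,14),[8,12); WM=10; [6,10) fires=9
i=11 t=10 v=9: → [10,14),[8,12); WM=10
i=12 t=17 v=2: → [16,20),[14,18); WM=17; [8,12) fires=9 [10,14) fires=9
i=13 t=20 v=5: → [20,24),[18,22); WM=20; [14,18) fires=2 [16,20) fires=2
i=14 t=20 v=8: → [20,24),[18,22); WM=20
i=15 t=18 v=9: DROP (t<20-0); WM=20
i=16 t=21 v=2: → [20,24),[18,22); WM=21
i=17 t=21 v=7: → [20,24),[18,22); WM=21
i=18 t=21 v=8: → [20,24),[18,22); WM=21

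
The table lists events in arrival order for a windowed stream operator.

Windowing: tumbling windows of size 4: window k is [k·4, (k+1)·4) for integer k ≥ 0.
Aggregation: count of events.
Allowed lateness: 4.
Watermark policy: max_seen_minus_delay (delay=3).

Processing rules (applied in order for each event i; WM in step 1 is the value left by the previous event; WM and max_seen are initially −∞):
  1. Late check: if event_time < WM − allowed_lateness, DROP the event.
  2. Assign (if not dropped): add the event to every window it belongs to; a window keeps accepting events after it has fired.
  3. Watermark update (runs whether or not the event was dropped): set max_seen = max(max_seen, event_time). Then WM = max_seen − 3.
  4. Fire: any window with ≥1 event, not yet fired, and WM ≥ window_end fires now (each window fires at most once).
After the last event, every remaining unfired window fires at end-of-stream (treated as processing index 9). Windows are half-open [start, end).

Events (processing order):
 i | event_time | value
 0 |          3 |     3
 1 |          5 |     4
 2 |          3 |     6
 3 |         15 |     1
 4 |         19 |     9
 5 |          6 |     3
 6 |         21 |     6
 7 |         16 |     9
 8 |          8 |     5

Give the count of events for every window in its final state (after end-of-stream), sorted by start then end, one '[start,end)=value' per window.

[0,4)=2 [4,8)=1 [12,16)=1 [16,20)=2 [20,24)=1

i=0 t=3 v=3: → [0,4); WM=0
i=1 t=5 v=4: → [4,8); WM=2
i=2 t=3 v=6: → [0,4); WM=2
i=3 t=15 v=1: → [12,16); WM=12; [0,4) fires=2 [4,8) fires=1
i=4 t=19 v=9: → [16,20); WM=16; [12,16) fires=1
i=5 t=6 v=3: DROP (t<16-4); WM=16
i=6 t=21 v=6: → [20,24); WM=18
i=7 t=16 v=9: → [16,20); WM=18
i=8 t=8 v=5: DROP (t<18-4); WM=18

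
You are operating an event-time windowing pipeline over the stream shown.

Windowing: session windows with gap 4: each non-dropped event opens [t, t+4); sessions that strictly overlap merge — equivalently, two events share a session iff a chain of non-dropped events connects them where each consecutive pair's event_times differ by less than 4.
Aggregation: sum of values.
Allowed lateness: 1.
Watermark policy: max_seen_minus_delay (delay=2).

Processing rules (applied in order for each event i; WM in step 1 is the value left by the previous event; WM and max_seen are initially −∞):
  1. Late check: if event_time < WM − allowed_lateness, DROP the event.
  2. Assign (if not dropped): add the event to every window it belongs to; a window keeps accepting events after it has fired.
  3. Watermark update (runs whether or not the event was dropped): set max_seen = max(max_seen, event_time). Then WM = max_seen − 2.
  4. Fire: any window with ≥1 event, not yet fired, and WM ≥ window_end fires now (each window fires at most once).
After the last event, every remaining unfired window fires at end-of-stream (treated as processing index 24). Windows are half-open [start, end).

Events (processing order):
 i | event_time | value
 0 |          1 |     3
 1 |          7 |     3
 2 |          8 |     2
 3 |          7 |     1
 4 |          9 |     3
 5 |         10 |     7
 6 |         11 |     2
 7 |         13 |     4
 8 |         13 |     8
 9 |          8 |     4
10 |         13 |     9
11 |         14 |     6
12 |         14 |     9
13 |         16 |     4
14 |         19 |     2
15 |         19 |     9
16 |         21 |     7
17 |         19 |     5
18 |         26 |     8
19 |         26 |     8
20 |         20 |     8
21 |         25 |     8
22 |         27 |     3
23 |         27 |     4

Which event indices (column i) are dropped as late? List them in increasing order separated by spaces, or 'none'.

9 20

i=0 t=1 v=3: → [1,5); WM=-1
i=1 t=7 v=3: → [7,11); WM=5
i=2 t=8 v=2: → [7,12); WM=6
i=3 t=7 v=1: → [7,12); WM=6
i=4 t=9 v=3: → [7,13); WM=7
i=5 t=10 v=7: → [7,14); WM=8
i=6 t=11 v=2: → [7,15); WM=9
i=7 t=13 v=4: → [7,17); WM=11
i=8 t=13 v=8: → [7,17); WM=11
i=9 t=8 v=4: DROP (t<11-1); WM=11
i=10 t=13 v=9: → [7,17); WM=11
i=11 t=14 v=6: → [7,18); WM=12
i=12 t=14 v=9: → [7,18); WM=12
i=13 t=16 v=4: → [7,20); WM=14
i=14 t=19 v=2: → [7,23); WM=17
i=15 t=19 v=9: → [7,23); WM=17
i=16 t=21 v=7: → [7,25); WM=19
i=17 t=19 v=5: → [7,25); WM=19
i=18 t=26 v=8: → [26,30); WM=24
i=19 t=26 v=8: → [26,30); WM=24
i=20 t=20 v=8: DROP (t<24-1); WM=24
i=21 t=25 v=8: → [25,30); WM=24
i=22 t=27 v=3: → [25,31); WM=25
i=23 t=27 v=4: → [25,31); WM=25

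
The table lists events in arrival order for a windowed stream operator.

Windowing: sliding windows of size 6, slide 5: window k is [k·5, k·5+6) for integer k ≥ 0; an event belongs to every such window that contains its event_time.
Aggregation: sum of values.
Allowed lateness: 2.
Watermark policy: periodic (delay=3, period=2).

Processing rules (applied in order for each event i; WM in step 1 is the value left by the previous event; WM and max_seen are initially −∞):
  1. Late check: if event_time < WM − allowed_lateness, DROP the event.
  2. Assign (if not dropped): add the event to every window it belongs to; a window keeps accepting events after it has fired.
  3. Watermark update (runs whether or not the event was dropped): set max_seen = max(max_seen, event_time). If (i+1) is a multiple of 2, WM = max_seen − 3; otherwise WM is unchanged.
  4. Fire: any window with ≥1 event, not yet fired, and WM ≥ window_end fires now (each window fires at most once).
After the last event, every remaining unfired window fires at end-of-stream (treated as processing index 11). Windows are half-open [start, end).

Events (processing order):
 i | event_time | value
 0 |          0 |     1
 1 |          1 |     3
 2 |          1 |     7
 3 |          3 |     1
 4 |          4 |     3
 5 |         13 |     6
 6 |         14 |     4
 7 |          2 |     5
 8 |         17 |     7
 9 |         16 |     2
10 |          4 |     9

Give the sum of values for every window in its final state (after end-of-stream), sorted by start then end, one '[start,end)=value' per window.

i=0 t=0 v=1: → [0,6); WM=−∞
i=1 t=1 v=3: → [0,6); WM=-2
i=2 t=1 v=7: → [0,6); WM=-2
i=3 t=3 v=1: → [0,6); WM=0
i=4 t=4 v=3: → [0,6); WM=0
i=5 t=13 v=6: → [10,16); WM=10; [0,6) fires=15
i=6 t=14 v=4: → [10,16); WM=10
i=7 t=2 v=5: DROP (t<10-2); WM=11
i=8 t=17 v=7: → [15,21); WM=11
i=9 t=16 v=2: → [15,21); WM=14
i=10 t=4 v=9: DROP (t<14-2); WM=14

[0,6)=15 [10,16)=10 [15,21)=9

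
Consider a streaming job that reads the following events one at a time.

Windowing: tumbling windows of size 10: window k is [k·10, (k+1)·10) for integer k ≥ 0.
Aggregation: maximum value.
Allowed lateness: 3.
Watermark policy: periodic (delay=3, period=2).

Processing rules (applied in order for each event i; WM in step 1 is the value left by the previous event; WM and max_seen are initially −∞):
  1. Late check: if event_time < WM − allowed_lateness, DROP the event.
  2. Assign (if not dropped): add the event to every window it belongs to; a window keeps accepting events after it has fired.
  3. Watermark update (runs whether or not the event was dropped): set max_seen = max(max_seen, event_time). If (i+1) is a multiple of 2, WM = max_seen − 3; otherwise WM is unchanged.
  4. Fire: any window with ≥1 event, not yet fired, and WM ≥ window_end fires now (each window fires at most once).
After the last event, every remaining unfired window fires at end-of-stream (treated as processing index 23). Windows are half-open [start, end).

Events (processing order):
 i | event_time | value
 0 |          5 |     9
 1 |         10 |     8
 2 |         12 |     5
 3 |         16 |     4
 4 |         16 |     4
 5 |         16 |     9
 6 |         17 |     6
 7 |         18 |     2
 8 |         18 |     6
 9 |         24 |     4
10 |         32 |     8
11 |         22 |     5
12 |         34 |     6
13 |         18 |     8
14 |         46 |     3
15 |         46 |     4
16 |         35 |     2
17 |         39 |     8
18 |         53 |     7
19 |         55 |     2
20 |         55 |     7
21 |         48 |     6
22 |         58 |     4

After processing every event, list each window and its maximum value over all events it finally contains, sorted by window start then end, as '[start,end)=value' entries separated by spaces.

i=0 t=5 v=9: → [0,10); WM=−∞
i=1 t=10 v=8: → [10,20); WM=7
i=2 t=12 v=5: → [10,20); WM=7
i=3 t=16 v=4: → [10,20); WM=13; [0,10) fires=9
i=4 t=16 v=4: → [10,20); WM=13
i=5 t=16 v=9: → [10,20); WM=13
i=6 t=17 v=6: → [10,20); WM=13
i=7 t=18 v=2: → [10,20); WM=15
i=8 t=18 v=6: → [10,20); WM=15
i=9 t=24 v=4: → [20,30); WM=21; [10,20) fires=9
i=10 t=32 v=8: → [30,40); WM=21
i=11 t=22 v=5: → [20,30); WM=29
i=12 t=34 v=6: → [30,40); WM=29
i=13 t=18 v=8: DROP (t<29-3); WM=31; [20,30) fires=5
i=14 t=46 v=3: → [40,50); WM=31
i=15 t=46 v=4: → [40,50); WM=43; [30,40) fires=8
i=16 t=35 v=2: DROP (t<43-3); WM=43
i=17 t=39 v=8: DROP (t<43-3); WM=43
i=18 t=53 v=7: → [50,60); WM=43
i=19 t=55 v=2: → [50,60); WM=52; [40,50) fires=4
i=20 t=55 v=7: → [50,60); WM=52
i=21 t=48 v=6: DROP (t<52-3); WM=52
i=22 t=58 v=4: → [50,60); WM=52

[0,10)=9 [10,20)=9 [20,30)=5 [30,40)=8 [40,50)=4 [50,60)=7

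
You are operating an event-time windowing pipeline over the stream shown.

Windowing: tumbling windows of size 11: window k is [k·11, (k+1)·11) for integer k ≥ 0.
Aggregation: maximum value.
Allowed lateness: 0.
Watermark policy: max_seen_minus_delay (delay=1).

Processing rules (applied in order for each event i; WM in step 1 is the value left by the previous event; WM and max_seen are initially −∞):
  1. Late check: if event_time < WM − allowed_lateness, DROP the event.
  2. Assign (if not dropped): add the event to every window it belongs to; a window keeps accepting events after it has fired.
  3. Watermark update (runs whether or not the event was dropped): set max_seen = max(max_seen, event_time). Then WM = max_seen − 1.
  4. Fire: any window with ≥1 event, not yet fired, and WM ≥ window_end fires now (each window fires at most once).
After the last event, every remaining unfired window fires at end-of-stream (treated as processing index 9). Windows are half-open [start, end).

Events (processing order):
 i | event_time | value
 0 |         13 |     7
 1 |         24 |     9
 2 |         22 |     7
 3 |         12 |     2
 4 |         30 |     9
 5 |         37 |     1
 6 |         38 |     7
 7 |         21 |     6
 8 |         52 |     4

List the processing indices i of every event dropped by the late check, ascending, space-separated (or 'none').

i=0 t=13 v=7: → [11,22); WM=12
i=1 t=24 v=9: → [22,33); WM=23; [11,22) fires=7
i=2 t=22 v=7: DROP (t<23-0); WM=23
i=3 t=12 v=2: DROP (t<23-0); WM=23
i=4 t=30 v=9: → [22,33); WM=29
i=5 t=37 v=1: → [33,44); WM=36; [22,33) fires=9
i=6 t=38 v=7: → [33,44); WM=37
i=7 t=21 v=6: DROP (t<37-0); WM=37
i=8 t=52 v=4: → [44,55); WM=51; [33,44) fires=7

2 3 7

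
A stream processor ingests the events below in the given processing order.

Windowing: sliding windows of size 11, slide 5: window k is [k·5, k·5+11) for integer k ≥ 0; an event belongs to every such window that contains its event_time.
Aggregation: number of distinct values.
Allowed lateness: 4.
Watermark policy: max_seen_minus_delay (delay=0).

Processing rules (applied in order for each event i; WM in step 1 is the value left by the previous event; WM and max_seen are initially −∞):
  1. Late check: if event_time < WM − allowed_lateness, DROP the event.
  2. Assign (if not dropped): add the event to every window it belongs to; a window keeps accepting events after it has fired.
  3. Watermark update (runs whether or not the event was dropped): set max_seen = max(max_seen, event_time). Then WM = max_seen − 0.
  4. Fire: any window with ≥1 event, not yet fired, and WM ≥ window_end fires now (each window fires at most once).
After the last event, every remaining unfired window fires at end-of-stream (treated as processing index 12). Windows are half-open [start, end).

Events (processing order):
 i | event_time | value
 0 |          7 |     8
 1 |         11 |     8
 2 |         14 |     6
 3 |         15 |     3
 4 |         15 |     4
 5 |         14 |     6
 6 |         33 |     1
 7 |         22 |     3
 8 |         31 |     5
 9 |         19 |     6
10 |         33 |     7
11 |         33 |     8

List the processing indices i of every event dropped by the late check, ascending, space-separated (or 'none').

7 9

i=0 t=7 v=8: → [5,16),[0,11); WM=7
i=1 t=11 v=8: → [10,21),[5,16); WM=11; [0,11) fires=1
i=2 t=14 v=6: → [10,21),[5,16); WM=14
i=3 t=15 v=3: → [15,26),[10,21),[5,16); WM=15
i=4 t=15 v=4: → [15,26),[10,21),[5,16); WM=15
i=5 t=14 v=6: → [10,21),[5,16); WM=15
i=6 t=33 v=1: → [30,41),[25,36); WM=33; [5,16) fires=4 [10,21) fires=4 [15,26) fires=2
i=7 t=22 v=3: DROP (t<33-4); WM=33
i=8 t=31 v=5: → [30,41),[25,36); WM=33
i=9 t=19 v=6: DROP (t<33-4); WM=33
i=10 t=33 v=7: → [30,41),[25,36); WM=33
i=11 t=33 v=8: → [30,41),[25,36); WM=33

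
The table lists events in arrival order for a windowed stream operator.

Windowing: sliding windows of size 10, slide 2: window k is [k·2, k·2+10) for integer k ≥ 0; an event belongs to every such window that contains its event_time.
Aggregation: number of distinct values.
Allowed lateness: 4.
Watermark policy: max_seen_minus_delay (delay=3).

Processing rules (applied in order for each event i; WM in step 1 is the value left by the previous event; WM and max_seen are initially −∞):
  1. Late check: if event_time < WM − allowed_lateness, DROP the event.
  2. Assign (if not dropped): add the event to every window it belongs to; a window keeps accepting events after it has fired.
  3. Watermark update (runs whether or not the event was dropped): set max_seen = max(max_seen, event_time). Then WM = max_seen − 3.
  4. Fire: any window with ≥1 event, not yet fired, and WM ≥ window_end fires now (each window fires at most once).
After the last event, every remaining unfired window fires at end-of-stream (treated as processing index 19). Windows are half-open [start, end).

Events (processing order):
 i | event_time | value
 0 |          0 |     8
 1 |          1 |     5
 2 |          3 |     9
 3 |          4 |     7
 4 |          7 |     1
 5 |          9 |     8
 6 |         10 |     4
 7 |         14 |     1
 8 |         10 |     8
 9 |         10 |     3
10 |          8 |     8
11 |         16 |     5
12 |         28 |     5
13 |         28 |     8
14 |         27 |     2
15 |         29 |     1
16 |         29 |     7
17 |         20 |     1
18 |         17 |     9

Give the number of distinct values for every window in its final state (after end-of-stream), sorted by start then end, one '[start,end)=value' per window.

i=0 t=0 v=8: → [0,10); WM=-3
i=1 t=1 v=5: → [0,10); WM=-2
i=2 t=3 v=9: → [2,12),[0,10); WM=0
i=3 t=4 v=7: → [4,14),[2,12),[0,10); WM=1
i=4 t=7 v=1: → [6,16),[4,14),[2,12),[0,10); WM=4
i=5 t=9 v=8: → [8,18),[6,16),[4,14),[2,12),[0,10); WM=6
i=6 t=10 v=4: → [10,20),[8,18),[6,16),[4,14),[2,12); WM=7
i=7 t=14 v=1: → [14,24),[12,22),[10,20),[8,18),[6,16); WM=11; [0,10) fires=5
i=8 t=10 v=8: → [10,20),[8,18),[6,16),[4,14),[2,12); WM=11
i=9 t=10 v=3: → [10,20),[8,18),[6,16),[4,14),[2,12); WM=11
i=10 t=8 v=8: → [8,18),[6,16),[4,14),[2,12),[0,10); WM=11
i=11 t=16 v=5: → [16,26),[14,24),[12,22),[10,20),[8,18); WM=13; [2,12) fires=6
i=12 t=28 v=5: → [28,38),[26,36),[24,34),[22,32),[20,30); WM=25; [4,14) fires=5 [6,16) fires=4 [8,18) fires=5 [10,20) fires=5 [12,22) fires=2 [14,24) fires=2
i=13 t=28 v=8: → [28,38),[26,36),[24,34),[22,32),[20,30); WM=25
i=14 t=27 v=2: → [26,36),[24,34),[22,32),[20,30),[18,28); WM=25
i=15 t=29 v=1: → [28,38),[26,36),[24,34),[22,32),[20,30); WM=26; [16,26) fires=1
i=16 t=29 v=7: → [28,38),[26,36),[24,34),[22,32),[20,30); WM=26
i=17 t=20 v=1: DROP (t<26-4); WM=26
i=18 t=17 v=9: DROP (t<26-4); WM=26

[0,10)=5 [2,12)=6 [4,14)=5 [6,16)=4 [8,18)=5 [10,20)=5 [12,22)=2 [14,24)=2 [16,26)=1 [18,28)=1 [20,30)=5 [22,32)=5 [24,34)=5 [26,36)=5 [28,38)=4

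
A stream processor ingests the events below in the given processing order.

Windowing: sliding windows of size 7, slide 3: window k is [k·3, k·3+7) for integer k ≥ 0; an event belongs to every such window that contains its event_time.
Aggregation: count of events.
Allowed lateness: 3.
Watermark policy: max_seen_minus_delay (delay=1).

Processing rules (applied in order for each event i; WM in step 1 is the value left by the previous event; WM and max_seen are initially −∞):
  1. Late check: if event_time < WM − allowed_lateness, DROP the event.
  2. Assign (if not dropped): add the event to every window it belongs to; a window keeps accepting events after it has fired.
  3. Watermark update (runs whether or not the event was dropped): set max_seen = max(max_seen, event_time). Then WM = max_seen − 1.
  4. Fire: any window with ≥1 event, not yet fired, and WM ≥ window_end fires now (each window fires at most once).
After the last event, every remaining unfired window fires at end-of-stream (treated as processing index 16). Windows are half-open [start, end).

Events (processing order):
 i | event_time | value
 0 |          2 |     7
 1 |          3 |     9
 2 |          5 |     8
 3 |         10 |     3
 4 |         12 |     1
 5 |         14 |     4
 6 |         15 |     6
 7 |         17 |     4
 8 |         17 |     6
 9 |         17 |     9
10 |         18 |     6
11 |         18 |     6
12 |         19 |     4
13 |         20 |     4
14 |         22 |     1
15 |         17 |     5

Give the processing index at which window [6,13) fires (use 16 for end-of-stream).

5

i=0 t=2 v=7: → [0,7); WM=1
i=1 t=3 v=9: → [3,10),[0,7); WM=2
i=2 t=5 v=8: → [3,10),[0,7); WM=4
i=3 t=10 v=3: → [9,16),[6,13); WM=9; [0,7) fires=3
i=4 t=12 v=1: → [12,19),[9,16),[6,13); WM=11; [3,10) fires=2
i=5 t=14 v=4: → [12,19),[9,16); WM=13; [6,13) fires=2
i=6 t=15 v=6: → [15,22),[12,19),[9,16); WM=14
i=7 t=17 v=4: → [15,22),[12,19); WM=16; [9,16) fires=4
i=8 t=17 v=6: → [15,22),[12,19); WM=16
i=9 t=17 v=9: → [15,22),[12,19); WM=16
i=10 t=18 v=6: → [18,25),[15,22),[12,19); WM=17
i=11 t=18 v=6: → [18,25),[15,22),[12,19); WM=17
i=12 t=19 v=4: → [18,25),[15,22); WM=18
i=13 t=20 v=4: → [18,25),[15,22); WM=19; [12,19) fires=8
i=14 t=22 v=1: → [21,28),[18,25); WM=21
i=15 t=17 v=5: DROP (t<21-3); WM=21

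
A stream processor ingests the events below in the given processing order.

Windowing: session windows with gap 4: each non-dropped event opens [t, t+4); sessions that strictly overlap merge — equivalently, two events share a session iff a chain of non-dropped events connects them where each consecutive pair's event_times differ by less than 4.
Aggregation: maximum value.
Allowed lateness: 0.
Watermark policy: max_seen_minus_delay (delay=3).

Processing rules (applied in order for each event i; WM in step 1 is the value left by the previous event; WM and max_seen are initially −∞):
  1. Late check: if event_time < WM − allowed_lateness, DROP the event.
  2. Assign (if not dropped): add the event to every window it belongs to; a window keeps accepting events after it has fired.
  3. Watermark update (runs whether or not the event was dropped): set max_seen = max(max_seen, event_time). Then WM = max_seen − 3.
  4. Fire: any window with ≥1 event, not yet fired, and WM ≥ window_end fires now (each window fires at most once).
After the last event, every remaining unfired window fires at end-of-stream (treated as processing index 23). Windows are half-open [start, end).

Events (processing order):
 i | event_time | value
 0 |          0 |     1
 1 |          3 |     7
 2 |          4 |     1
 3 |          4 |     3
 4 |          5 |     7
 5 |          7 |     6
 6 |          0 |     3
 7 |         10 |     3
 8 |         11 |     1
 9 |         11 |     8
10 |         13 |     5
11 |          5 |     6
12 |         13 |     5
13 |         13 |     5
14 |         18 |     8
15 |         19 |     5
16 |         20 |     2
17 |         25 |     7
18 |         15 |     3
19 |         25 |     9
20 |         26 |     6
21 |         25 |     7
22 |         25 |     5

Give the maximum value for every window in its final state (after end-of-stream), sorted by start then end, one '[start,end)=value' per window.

[0,17)=8 [18,24)=8 [25,30)=9

i=0 t=0 v=1: → [0,4); WM=-3
i=1 t=3 v=7: → [0,7); WM=0
i=2 t=4 v=1: → [0,8); WM=1
i=3 t=4 v=3: → [0,8); WM=1
i=4 t=5 v=7: → [0,9); WM=2
i=5 t=7 v=6: → [0,11); WM=4
i=6 t=0 v=3: DROP (t<4-0); WM=4
i=7 t=10 v=3: → [0,14); WM=7
i=8 t=11 v=1: → [0,15); WM=8
i=9 t=11 v=8: → [0,15); WM=8
i=10 t=13 v=5: → [0,17); WM=10
i=11 t=5 v=6: DROP (t<10-0); WM=10
i=12 t=13 v=5: → [0,17); WM=10
i=13 t=13 v=5: → [0,17); WM=10
i=14 t=18 v=8: → [18,22); WM=15
i=15 t=19 v=5: → [18,23); WM=16
i=16 t=20 v=2: → [18,24); WM=17
i=17 t=25 v=7: → [25,29); WM=22
i=18 t=15 v=3: DROP (t<22-0); WM=22
i=19 t=25 v=9: → [25,29); WM=22
i=20 t=26 v=6: → [25,30); WM=23
i=21 t=25 v=7: → [25,30); WM=23
i=22 t=25 v=5: → [25,30); WM=23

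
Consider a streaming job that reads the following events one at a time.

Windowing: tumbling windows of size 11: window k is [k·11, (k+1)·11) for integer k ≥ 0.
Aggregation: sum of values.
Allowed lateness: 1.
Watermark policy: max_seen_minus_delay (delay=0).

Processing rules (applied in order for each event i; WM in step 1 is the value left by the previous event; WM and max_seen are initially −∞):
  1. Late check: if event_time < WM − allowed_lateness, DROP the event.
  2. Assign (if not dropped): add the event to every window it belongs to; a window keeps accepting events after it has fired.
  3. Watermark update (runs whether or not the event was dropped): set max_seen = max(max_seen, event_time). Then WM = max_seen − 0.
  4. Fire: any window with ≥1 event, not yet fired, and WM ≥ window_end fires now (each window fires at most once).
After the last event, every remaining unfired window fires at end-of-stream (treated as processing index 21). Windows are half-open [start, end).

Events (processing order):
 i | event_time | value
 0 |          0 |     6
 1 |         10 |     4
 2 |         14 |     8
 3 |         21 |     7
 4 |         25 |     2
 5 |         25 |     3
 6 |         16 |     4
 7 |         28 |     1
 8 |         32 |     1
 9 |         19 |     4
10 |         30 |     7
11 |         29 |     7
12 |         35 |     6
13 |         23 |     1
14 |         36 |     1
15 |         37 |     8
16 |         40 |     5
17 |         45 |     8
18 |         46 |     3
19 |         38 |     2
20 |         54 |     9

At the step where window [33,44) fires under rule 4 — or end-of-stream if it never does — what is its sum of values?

i=0 t=0 v=6: → [0,11); WM=0
i=1 t=10 v=4: → [0,11); WM=10
i=2 t=14 v=8: → [11,22); WM=14; [0,11) fires=10
i=3 t=21 v=7: → [11,22); WM=21
i=4 t=25 v=2: → [22,33); WM=25; [11,22) fires=15
i=5 t=25 v=3: → [22,33); WM=25
i=6 t=16 v=4: DROP (t<25-1); WM=25
i=7 t=28 v=1: → [22,33); WM=28
i=8 t=32 v=1: → [22,33); WM=32
i=9 t=19 v=4: DROP (t<32-1); WM=32
i=10 t=30 v=7: DROP (t<32-1); WM=32
i=11 t=29 v=7: DROP (t<32-1); WM=32
i=12 t=35 v=6: → [33,44); WM=35; [22,33) fires=7
i=13 t=23 v=1: DROP (t<35-1); WM=35
i=14 t=36 v=1: → [33,44); WM=36
i=15 t=37 v=8: → [33,44); WM=37
i=16 t=40 v=5: → [33,44); WM=40
i=17 t=45 v=8: → [44,55); WM=45; [33,44) fires=20
i=18 t=46 v=3: → [44,55); WM=46
i=19 t=38 v=2: DROP (t<46-1); WM=46
i=20 t=54 v=9: → [44,55); WM=54

20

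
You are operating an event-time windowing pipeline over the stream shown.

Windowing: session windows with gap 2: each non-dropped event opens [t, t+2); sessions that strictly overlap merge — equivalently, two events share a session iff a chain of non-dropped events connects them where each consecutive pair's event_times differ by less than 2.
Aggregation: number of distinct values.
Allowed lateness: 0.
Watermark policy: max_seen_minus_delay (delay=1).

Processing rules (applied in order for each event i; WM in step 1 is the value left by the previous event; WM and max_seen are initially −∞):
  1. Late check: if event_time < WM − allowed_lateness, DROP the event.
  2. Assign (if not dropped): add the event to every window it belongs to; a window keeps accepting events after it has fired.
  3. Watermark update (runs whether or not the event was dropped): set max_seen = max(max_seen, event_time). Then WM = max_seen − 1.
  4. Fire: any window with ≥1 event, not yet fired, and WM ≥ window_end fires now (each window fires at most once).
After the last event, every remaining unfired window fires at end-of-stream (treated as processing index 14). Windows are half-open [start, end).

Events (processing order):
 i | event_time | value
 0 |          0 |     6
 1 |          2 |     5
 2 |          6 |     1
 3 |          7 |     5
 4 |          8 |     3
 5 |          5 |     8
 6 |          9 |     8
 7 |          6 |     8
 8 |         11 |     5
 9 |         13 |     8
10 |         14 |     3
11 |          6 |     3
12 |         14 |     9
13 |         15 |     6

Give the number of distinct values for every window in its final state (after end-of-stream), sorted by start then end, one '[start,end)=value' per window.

i=0 t=0 v=6: → [0,2); WM=-1
i=1 t=2 v=5: → [2,4); WM=1
i=2 t=6 v=1: → [6,8); WM=5
i=3 t=7 v=5: → [6,9); WM=6
i=4 t=8 v=3: → [6,10); WM=7
i=5 t=5 v=8: DROP (t<7-0); WM=7
i=6 t=9 v=8: → [6,11); WM=8
i=7 t=6 v=8: DROP (t<8-0); WM=8
i=8 t=11 v=5: → [11,13); WM=10
i=9 t=13 v=8: → [13,15); WM=12
i=10 t=14 v=3: → [13,16); WM=13
i=11 t=6 v=3: DROP (t<13-0); WM=13
i=12 t=14 v=9: → [13,16); WM=13
i=13 t=15 v=6: → [13,17); WM=14

[0,2)=1 [2,4)=1 [6,11)=4 [11,13)=1 [13,17)=4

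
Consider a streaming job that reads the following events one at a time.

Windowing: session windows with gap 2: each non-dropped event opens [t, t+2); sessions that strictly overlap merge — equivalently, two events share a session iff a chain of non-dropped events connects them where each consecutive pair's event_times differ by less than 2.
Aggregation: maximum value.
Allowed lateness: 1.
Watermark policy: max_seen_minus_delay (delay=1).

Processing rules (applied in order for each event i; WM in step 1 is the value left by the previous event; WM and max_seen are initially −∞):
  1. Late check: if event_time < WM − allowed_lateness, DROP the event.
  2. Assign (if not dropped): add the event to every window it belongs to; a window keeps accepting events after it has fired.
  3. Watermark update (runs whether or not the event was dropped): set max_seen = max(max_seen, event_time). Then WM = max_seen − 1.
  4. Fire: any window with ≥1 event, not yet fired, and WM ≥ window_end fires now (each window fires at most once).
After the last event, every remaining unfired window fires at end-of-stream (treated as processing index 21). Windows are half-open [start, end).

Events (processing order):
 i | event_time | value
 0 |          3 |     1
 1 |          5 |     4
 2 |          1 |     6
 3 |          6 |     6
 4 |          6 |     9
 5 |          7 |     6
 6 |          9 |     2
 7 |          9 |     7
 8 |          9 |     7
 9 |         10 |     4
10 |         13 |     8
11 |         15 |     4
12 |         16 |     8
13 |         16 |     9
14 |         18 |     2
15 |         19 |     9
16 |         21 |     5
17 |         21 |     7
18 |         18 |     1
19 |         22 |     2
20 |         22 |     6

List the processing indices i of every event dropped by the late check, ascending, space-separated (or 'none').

i=0 t=3 v=1: → [3,5); WM=2
i=1 t=5 v=4: → [5,7); WM=4
i=2 t=1 v=6: DROP (t<4-1); WM=4
i=3 t=6 v=6: → [5,8); WM=5
i=4 t=6 v=9: → [5,8); WM=5
i=5 t=7 v=6: → [5,9); WM=6
i=6 t=9 v=2: → [9,11); WM=8
i=7 t=9 v=7: → [9,11); WM=8
i=8 t=9 v=7: → [9,11); WM=8
i=9 t=10 v=4: → [9,12); WM=9
i=10 t=13 v=8: → [13,15); WM=12
i=11 t=15 v=4: → [15,17); WM=14
i=12 t=16 v=8: → [15,18); WM=15
i=13 t=16 v=9: → [15,18); WM=15
i=14 t=18 v=2: → [18,20); WM=17
i=15 t=19 v=9: → [18,21); WM=18
i=16 t=21 v=5: → [21,23); WM=20
i=17 t=21 v=7: → [21,23); WM=20
i=18 t=18 v=1: DROP (t<20-1); WM=20
i=19 t=22 v=2: → [21,24); WM=21
i=20 t=22 v=6: → [21,24); WM=21

2 18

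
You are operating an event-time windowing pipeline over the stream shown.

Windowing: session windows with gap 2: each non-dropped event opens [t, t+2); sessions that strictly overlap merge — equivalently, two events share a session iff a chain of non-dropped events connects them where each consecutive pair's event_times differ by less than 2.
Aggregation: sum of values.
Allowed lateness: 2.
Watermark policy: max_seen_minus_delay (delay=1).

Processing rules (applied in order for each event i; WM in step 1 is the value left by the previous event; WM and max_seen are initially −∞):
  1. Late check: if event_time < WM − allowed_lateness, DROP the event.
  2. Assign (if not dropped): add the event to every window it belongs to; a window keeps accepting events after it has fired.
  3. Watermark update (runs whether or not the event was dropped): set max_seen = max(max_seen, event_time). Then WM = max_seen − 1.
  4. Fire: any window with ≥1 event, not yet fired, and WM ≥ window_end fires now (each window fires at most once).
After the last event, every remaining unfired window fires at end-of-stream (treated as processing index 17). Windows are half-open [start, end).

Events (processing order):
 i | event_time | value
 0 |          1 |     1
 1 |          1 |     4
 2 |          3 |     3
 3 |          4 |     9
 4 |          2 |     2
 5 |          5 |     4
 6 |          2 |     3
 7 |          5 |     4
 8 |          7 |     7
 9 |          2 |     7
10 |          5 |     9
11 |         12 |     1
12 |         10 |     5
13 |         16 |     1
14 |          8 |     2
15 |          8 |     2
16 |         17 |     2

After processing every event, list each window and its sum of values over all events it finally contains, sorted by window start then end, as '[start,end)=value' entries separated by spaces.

i=0 t=1 v=1: → [1,3); WM=0
i=1 t=1 v=4: → [1,3); WM=0
i=2 t=3 v=3: → [3,5); WM=2
i=3 t=4 v=9: → [3,6); WM=3
i=4 t=2 v=2: → [1,6); WM=3
i=5 t=5 v=4: → [1,7); WM=4
i=6 t=2 v=3: → [1,7); WM=4
i=7 t=5 v=4: → [1,7); WM=4
i=8 t=7 v=7: → [7,9); WM=6
i=9 t=2 v=7: DROP (t<6-2); WM=6
i=10 t=5 v=9: → [1,7); WM=6
i=11 t=12 v=1: → [12,14); WM=11
i=12 t=10 v=5: → [10,12); WM=11
i=13 t=16 v=1: → [16,18); WM=15
i=14 t=8 v=2: DROP (t<15-2); WM=15
i=15 t=8 v=2: DROP (t<15-2); WM=15
i=16 t=17 v=2: → [16,19); WM=16

[1,7)=39 [7,9)=7 [10,12)=5 [12,14)=1 [16,19)=3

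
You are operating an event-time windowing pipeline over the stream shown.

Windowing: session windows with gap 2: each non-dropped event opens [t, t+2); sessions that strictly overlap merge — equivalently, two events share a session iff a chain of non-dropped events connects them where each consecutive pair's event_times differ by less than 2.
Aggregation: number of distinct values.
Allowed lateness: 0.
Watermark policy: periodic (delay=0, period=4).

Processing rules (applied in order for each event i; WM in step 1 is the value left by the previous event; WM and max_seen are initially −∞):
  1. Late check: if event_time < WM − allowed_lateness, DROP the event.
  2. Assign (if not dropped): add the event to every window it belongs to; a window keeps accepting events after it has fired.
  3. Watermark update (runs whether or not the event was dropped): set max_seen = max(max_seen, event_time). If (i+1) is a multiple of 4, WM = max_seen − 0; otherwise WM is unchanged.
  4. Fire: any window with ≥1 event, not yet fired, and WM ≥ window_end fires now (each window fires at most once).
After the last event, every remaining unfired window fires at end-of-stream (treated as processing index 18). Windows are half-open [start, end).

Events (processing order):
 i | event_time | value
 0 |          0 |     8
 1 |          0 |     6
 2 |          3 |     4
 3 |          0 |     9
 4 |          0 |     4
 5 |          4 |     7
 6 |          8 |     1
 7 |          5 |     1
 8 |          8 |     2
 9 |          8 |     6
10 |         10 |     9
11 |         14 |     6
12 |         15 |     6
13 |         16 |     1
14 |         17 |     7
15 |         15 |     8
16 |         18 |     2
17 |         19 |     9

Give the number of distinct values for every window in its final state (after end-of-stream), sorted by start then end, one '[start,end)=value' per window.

i=0 t=0 v=8: → [0,2); WM=−∞
i=1 t=0 v=6: → [0,2); WM=−∞
i=2 t=3 v=4: → [3,5); WM=−∞
i=3 t=0 v=9: → [0,2); WM=3
i=4 t=0 v=4: DROP (t<3-0); WM=3
i=5 t=4 v=7: → [3,6); WM=3
i=6 t=8 v=1: → [8,10); WM=3
i=7 t=5 v=1: → [3,7); WM=8
i=8 t=8 v=2: → [8,10); WM=8
i=9 t=8 v=6: → [8,10); WM=8
i=10 t=10 v=9: → [10,12); WM=8
i=11 t=14 v=6: → [14,16); WM=14
i=12 t=15 v=6: → [14,17); WM=14
i=13 t=16 v=1: → [14,18); WM=14
i=14 t=17 v=7: → [14,19); WM=14
i=15 t=15 v=8: → [14,19); WM=17
i=16 t=18 v=2: → [14,20); WM=17
i=17 t=19 v=9: → [14,21); WM=17

[0,2)=3 [3,7)=3 [8,10)=3 [10,12)=1 [14,21)=6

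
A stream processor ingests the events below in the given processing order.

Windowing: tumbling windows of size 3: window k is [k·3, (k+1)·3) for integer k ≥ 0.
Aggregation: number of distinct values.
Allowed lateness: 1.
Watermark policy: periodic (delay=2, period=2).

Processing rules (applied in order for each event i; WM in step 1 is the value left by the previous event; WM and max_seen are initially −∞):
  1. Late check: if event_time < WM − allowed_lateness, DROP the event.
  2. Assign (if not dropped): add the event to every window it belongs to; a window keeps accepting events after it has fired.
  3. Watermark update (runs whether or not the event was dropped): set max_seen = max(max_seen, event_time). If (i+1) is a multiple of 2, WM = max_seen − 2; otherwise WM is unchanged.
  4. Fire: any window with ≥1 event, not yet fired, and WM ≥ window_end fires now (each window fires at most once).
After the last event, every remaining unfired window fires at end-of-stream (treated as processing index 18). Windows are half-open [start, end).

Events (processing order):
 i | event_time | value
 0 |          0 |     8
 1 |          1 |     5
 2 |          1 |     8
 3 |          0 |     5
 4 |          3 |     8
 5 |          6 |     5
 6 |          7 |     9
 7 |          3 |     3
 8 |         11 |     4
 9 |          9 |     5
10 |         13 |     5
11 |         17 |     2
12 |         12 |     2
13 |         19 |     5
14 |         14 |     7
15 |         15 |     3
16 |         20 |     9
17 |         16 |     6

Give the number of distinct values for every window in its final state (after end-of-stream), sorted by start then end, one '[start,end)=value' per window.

[0,3)=2 [3,6)=2 [6,9)=2 [9,12)=2 [12,15)=1 [15,18)=2 [18,21)=2

i=0 t=0 v=8: → [0,3); WM=−∞
i=1 t=1 v=5: → [0,3); WM=-1
i=2 t=1 v=8: → [0,3); WM=-1
i=3 t=0 v=5: → [0,3); WM=-1
i=4 t=3 v=8: → [3,6); WM=-1
i=5 t=6 v=5: → [6,9); WM=4; [0,3) fires=2
i=6 t=7 v=9: → [6,9); WM=4
i=7 t=3 v=3: → [3,6); WM=5
i=8 t=11 v=4: → [9,12); WM=5
i=9 t=9 v=5: → [9,12); WM=9; [3,6) fires=2 [6,9) fires=2
i=10 t=13 v=5: → [12,15); WM=9
i=11 t=17 v=2: → [15,18); WM=15; [9,12) fires=2 [12,15) fires=1
i=12 t=12 v=2: DROP (t<15-1); WM=15
i=13 t=19 v=5: → [18,21); WM=17
i=14 t=14 v=7: DROP (t<17-1); WM=17
i=15 t=15 v=3: DROP (t<17-1); WM=17
i=16 t=20 v=9: → [18,21); WM=17
i=17 t=16 v=6: → [15,18); WM=18; [15,18) fires=2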